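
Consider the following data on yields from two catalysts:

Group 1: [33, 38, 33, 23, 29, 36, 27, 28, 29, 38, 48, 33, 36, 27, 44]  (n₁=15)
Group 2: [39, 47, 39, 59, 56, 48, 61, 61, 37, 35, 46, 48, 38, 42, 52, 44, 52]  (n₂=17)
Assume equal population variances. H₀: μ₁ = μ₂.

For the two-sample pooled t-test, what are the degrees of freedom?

df = n₁ + n₂ − 2 = 15 + 17 − 2 = 30

degrees of freedom = 30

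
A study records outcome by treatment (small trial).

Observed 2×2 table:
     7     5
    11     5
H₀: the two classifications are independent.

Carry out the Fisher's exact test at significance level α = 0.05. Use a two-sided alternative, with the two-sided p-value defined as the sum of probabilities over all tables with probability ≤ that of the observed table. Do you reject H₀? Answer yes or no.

reject H₀: no

Margins: r₁=12, r₂=16, c₁=18, c₂=10, n=28
p_obs = C(12,7)·C(16,11)/C(28,18); sum pmf over tables with pmf ≤ p_obs
p-value (two-sided) = 0.69794
At α=0.05: p ≥ α → fail to reject H₀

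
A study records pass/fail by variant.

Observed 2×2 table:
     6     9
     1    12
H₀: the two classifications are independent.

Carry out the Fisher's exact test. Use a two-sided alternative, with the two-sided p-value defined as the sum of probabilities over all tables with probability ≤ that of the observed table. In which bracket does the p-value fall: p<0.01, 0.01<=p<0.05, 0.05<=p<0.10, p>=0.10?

p-value bracket: 0.05<=p<0.10

Margins: r₁=15, r₂=13, c₁=7, c₂=21, n=28
p_obs = C(15,6)·C(13,1)/C(28,7); sum pmf over tables with pmf ≤ p_obs
p-value (two-sided) = 0.08357
→ bracket: 0.05<=p<0.10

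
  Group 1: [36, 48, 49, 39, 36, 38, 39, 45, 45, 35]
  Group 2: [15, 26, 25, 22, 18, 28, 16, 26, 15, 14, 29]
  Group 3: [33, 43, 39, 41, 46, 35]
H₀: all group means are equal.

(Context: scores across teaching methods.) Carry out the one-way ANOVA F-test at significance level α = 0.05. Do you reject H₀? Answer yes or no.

reject H₀: yes

Group means [41.00, 21.27, 39.50], grand mean 32.630
SSB = Σnᵢ(x̄ᵢ−x̄)² = 2402.614; SSW = ΣΣ(x−x̄ᵢ)² = 701.682
MSB = 2402.614/2 = 1201.3072; MSW = 701.682/24 = 29.2367
F = MSB/MSW = 41.0890
df = (2, 24)
p-value (upper-tail) = 0.00000
At α=0.05: p < α → reject H₀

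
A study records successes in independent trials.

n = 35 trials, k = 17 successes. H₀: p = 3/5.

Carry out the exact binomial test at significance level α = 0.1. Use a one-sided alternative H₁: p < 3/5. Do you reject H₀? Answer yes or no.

Exact binomial: n=35, k=17, p₀=3/5=0.6000
P(X≤17) from Σ C(n,i)·p₀^i·(1−p₀)^(n−i)
p-value (one-sided, H₁ less) = 0.11431
At α=0.1: p ≥ α → fail to reject H₀

reject H₀: no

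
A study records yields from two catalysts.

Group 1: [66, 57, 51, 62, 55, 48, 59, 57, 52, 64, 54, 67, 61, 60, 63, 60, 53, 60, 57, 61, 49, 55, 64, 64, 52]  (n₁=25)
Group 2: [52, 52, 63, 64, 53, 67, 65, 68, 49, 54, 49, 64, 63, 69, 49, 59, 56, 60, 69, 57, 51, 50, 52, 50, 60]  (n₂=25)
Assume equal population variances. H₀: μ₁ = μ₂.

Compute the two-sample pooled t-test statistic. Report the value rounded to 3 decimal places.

x̄₁=58.040, s₁=5.358, n₁=25
x̄₂=57.800, s₂=7.000, n₂=25
s_p² = [24·5.358² + 24·7.000²]/48 = 38.8533
SE = √(s_p²·(1/25+1/25)) = 1.7630
t = (58.040−57.800)/1.7630 = 0.1361
df = 48

test statistic = 0.136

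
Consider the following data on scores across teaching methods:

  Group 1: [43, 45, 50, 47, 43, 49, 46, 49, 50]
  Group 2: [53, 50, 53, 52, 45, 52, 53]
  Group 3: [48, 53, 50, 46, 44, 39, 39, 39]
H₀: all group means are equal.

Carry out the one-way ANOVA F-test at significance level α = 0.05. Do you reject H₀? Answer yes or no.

Group means [46.89, 51.14, 44.75], grand mean 47.417
SSB = Σnᵢ(x̄ᵢ−x̄)² = 156.587; SSW = ΣΣ(x−x̄ᵢ)² = 321.246
MSB = 156.587/2 = 78.2937; MSW = 321.246/21 = 15.2974
F = MSB/MSW = 5.1181
df = (2, 21)
p-value (upper-tail) = 0.01547
At α=0.05: p < α → reject H₀

reject H₀: yes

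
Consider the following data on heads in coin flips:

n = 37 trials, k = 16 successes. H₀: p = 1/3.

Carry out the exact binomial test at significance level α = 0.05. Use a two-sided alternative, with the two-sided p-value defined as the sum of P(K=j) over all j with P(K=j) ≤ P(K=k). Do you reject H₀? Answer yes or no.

Exact binomial: n=37, k=16, p₀=1/3=0.3333
P(X=j) = C(n,j)·p₀^j·(1−p₀)^(n−j); p = Σ P(X=j) over j with P(X=j) ≤ P(X=16)
p-value (two-sided) = 0.22281
At α=0.05: p ≥ α → fail to reject H₀

reject H₀: no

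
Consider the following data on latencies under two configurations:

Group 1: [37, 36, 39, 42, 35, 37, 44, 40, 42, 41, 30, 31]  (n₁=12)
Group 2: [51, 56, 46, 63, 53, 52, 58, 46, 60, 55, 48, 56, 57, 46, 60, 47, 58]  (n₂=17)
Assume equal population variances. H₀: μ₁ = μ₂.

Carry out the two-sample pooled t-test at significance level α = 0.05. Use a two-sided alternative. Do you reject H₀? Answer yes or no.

reject H₀: yes

x̄₁=37.833, s₁=4.366, n₁=12
x̄₂=53.647, s₂=5.545, n₂=17
s_p² = [11·4.366² + 16·5.545²]/27 = 25.9833
SE = √(s_p²·(1/12+1/17)) = 1.9219
t = (37.833−53.647)/1.9219 = -8.2282
df = 27
p-value (two-sided) = 0.00000
At α=0.05: p < α → reject H₀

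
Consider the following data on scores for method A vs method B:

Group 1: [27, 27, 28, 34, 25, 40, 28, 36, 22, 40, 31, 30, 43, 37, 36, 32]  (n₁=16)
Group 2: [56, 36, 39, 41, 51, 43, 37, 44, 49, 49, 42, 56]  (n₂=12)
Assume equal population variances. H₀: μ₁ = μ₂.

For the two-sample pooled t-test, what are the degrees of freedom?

degrees of freedom = 26

df = n₁ + n₂ − 2 = 16 + 12 − 2 = 26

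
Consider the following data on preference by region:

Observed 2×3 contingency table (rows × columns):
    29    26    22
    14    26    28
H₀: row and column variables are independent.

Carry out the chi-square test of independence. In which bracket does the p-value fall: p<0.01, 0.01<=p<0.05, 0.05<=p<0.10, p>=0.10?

Row totals [77, 68], col totals [43, 52, 50], n=145
χ² = (29−22.83)²/22.83 + (26−27.61)²/27.61 + (22−26.55)²/26.55 + (14−20.17)²/20.17 + (26−24.39)²/24.39 + (28−23.45)²/23.45 = 5.4148
df = 2
p-value (upper-tail) = 0.06671
→ bracket: 0.05<=p<0.10

p-value bracket: 0.05<=p<0.10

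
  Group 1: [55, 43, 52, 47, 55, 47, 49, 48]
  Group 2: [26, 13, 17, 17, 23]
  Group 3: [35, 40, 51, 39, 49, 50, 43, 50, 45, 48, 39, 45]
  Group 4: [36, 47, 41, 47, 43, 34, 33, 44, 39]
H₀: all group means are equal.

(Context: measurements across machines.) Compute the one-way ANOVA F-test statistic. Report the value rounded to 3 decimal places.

Group means [49.50, 19.20, 44.50, 40.44], grand mean 40.882
SSB = Σnᵢ(x̄ᵢ−x̄)² = 3103.507; SSW = ΣΣ(x−x̄ᵢ)² = 766.022
MSB = 3103.507/3 = 1034.5024; MSW = 766.022/30 = 25.5341
F = MSB/MSW = 40.5146
df = (3, 30)

test statistic = 40.515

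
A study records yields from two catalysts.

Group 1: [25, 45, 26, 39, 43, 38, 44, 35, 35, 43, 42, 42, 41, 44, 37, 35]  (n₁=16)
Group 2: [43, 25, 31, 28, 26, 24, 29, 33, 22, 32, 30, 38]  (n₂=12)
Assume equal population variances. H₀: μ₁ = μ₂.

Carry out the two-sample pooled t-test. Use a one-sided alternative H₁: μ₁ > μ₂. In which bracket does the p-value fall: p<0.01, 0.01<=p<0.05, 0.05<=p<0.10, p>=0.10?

p-value bracket: p<0.01

x̄₁=38.375, s₁=6.065, n₁=16
x̄₂=30.083, s₂=5.977, n₂=12
s_p² = [15·6.065² + 11·5.977²]/26 = 36.3333
SE = √(s_p²·(1/16+1/12)) = 2.3019
t = (38.375−30.083)/2.3019 = 3.6021
df = 26
p-value (one-sided, H₁ greater) = 0.00065
→ bracket: p<0.01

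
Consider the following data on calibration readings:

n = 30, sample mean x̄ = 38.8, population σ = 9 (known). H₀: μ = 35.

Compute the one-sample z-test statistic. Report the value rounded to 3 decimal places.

SE = σ/√n = 9/√30 = 1.6432
z = (x̄−μ₀)/SE = (38.8−35)/1.6432 = 2.3126

test statistic = 2.313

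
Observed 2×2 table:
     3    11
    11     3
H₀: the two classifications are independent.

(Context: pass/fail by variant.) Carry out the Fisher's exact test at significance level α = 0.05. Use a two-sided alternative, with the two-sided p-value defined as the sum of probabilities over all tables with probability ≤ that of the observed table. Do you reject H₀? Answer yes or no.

Margins: r₁=14, r₂=14, c₁=14, c₂=14, n=28
p_obs = C(14,3)·C(14,11)/C(28,14); sum pmf over tables with pmf ≤ p_obs
p-value (two-sided) = 0.00703
At α=0.05: p < α → reject H₀

reject H₀: yes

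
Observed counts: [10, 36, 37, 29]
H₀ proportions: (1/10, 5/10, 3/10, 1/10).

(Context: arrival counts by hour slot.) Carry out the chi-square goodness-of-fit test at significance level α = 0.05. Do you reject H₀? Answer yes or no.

n = 112; E_i = n·p_i = [11.20, 56.00, 33.60, 11.20]
χ² = (10−11.20)²/11.20 + (36−56.00)²/56.00 + (37−33.60)²/33.60 + (29−11.20)²/11.20 = 35.9048
df = 3
p-value (upper-tail) = 0.00000
At α=0.05: p < α → reject H₀

reject H₀: yes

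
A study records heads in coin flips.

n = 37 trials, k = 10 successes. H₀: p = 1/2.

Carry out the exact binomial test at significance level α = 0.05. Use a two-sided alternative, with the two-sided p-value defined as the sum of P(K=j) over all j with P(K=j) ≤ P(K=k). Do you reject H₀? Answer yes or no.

reject H₀: yes

Exact binomial: n=37, k=10, p₀=1/2=0.5000
P(X=j) = C(n,j)·p₀^j·(1−p₀)^(n−j); p = Σ P(X=j) over j with P(X=j) ≤ P(X=10)
p-value (two-sided) = 0.00763
At α=0.05: p < α → reject H₀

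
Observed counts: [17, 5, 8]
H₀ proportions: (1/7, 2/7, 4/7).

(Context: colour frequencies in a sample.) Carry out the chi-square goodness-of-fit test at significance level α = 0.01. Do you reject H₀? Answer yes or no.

reject H₀: yes

n = 30; E_i = n·p_i = [4.29, 8.57, 17.14]
χ² = (17−4.29)²/4.29 + (5−8.57)²/8.57 + (8−17.14)²/17.14 = 44.0833
df = 2
p-value (upper-tail) = 0.00000
At α=0.01: p < α → reject H₀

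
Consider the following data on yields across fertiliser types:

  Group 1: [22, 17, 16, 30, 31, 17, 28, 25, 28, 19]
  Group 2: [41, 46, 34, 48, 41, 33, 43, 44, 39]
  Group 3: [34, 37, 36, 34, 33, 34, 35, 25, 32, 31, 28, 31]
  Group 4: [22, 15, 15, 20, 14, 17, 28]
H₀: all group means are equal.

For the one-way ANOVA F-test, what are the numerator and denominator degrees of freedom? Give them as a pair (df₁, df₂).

degrees of freedom = [3, 34]

k = 4 groups, N = 38 total
df = (k−1, N−k) = (4−1, 38−4) = (3, 34)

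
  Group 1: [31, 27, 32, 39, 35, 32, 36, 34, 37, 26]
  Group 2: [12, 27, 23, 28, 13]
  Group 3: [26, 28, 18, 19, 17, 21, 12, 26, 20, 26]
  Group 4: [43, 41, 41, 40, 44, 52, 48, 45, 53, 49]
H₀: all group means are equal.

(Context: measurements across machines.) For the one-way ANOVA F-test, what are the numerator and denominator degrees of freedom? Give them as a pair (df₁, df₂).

k = 4 groups, N = 35 total
df = (k−1, N−k) = (4−1, 35−4) = (3, 31)

degrees of freedom = [3, 31]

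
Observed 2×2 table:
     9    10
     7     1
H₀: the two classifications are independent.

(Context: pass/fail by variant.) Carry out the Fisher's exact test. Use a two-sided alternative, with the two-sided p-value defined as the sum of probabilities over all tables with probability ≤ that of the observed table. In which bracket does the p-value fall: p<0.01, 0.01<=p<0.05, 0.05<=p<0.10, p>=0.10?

Margins: r₁=19, r₂=8, c₁=16, c₂=11, n=27
p_obs = C(19,9)·C(8,7)/C(27,16); sum pmf over tables with pmf ≤ p_obs
p-value (two-sided) = 0.08990
→ bracket: 0.05<=p<0.10

p-value bracket: 0.05<=p<0.10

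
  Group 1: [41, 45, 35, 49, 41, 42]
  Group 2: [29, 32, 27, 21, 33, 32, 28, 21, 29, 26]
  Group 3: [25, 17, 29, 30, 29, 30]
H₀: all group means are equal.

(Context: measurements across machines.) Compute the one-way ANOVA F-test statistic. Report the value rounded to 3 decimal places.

Group means [42.17, 27.80, 26.67], grand mean 31.409
SSB = Σnᵢ(x̄ᵢ−x̄)² = 959.552; SSW = ΣΣ(x−x̄ᵢ)² = 399.767
MSB = 959.552/2 = 479.7758; MSW = 399.767/19 = 21.0404
F = MSB/MSW = 22.8027
df = (2, 19)

test statistic = 22.803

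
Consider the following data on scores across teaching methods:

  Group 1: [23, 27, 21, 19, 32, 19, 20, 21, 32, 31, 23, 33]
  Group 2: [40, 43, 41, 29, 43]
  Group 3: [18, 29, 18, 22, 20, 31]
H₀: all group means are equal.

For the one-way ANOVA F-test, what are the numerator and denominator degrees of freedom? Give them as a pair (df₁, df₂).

k = 3 groups, N = 23 total
df = (k−1, N−k) = (3−1, 23−3) = (2, 20)

degrees of freedom = [2, 20]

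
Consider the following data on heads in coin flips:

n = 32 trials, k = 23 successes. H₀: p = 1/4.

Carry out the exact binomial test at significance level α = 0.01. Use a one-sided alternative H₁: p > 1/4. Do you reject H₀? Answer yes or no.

reject H₀: yes

Exact binomial: n=32, k=23, p₀=1/4=0.2500
P(X≥23) from Σ C(n,i)·p₀^i·(1−p₀)^(n−i)
p-value (one-sided, H₁ greater) = 0.00000
At α=0.01: p < α → reject H₀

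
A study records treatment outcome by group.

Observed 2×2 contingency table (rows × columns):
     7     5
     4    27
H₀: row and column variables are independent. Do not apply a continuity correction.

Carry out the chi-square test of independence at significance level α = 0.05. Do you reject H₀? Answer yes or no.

reject H₀: yes

Row totals [12, 31], col totals [11, 32], n=43
χ² = (7−3.07)²/3.07 + (5−8.93)²/8.93 + (4−7.93)²/7.93 + (27−23.07)²/23.07 = 9.3790
df = 1
p-value (upper-tail) = 0.00219
At α=0.05: p < α → reject H₀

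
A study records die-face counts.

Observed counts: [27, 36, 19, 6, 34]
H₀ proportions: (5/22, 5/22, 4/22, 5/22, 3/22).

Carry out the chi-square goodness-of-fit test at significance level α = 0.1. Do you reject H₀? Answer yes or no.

reject H₀: yes

n = 122; E_i = n·p_i = [27.73, 27.73, 22.18, 27.73, 16.64]
χ² = (27−27.73)²/27.73 + (36−27.73)²/27.73 + (19−22.18)²/22.18 + (6−27.73)²/27.73 + (34−16.64)²/16.64 = 38.0921
df = 4
p-value (upper-tail) = 0.00000
At α=0.1: p < α → reject H₀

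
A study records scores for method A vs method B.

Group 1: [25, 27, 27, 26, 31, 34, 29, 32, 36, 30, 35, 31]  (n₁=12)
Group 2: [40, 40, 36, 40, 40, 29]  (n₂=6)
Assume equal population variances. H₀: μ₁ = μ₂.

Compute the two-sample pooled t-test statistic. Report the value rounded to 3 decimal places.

x̄₁=30.250, s₁=3.596, n₁=12
x̄₂=37.500, s₂=4.461, n₂=6
s_p² = [11·3.596² + 5·4.461²]/16 = 15.1094
SE = √(s_p²·(1/12+1/6)) = 1.9435
t = (30.250−37.500)/1.9435 = -3.7303
df = 16

test statistic = -3.730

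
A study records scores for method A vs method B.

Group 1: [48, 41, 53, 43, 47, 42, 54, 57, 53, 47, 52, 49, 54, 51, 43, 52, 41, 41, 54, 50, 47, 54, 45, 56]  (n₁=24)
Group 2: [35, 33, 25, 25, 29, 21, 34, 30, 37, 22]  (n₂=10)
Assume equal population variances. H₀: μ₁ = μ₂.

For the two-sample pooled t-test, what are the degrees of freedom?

df = n₁ + n₂ − 2 = 24 + 10 − 2 = 32

degrees of freedom = 32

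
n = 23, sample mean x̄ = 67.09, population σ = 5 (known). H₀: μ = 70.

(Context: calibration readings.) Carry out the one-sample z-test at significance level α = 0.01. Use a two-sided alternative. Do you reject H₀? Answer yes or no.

reject H₀: yes

SE = σ/√n = 5/√23 = 1.0426
z = (x̄−μ₀)/SE = (67.09−70)/1.0426 = -2.7912
p-value (two-sided) = 0.00525
At α=0.01: p < α → reject H₀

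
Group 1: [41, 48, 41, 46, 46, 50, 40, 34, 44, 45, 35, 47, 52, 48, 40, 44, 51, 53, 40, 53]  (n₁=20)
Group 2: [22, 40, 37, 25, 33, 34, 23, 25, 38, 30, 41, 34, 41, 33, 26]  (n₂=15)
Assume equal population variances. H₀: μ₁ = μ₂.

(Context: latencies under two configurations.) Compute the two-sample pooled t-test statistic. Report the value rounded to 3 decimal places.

test statistic = 6.179

x̄₁=44.900, s₁=5.581, n₁=20
x̄₂=32.133, s₂=6.632, n₂=15
s_p² = [19·5.581² + 14·6.632²]/33 = 36.5919
SE = √(s_p²·(1/20+1/15)) = 2.0662
t = (44.900−32.133)/2.0662 = 6.1789
df = 33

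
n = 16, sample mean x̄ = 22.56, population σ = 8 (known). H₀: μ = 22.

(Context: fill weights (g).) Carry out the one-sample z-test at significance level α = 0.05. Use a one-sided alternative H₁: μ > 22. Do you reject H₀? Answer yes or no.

SE = σ/√n = 8/√16 = 2.0000
z = (x̄−μ₀)/SE = (22.56−22)/2.0000 = 0.2800
p-value (one-sided, H₁ greater) = 0.38974
At α=0.05: p ≥ α → fail to reject H₀

reject H₀: no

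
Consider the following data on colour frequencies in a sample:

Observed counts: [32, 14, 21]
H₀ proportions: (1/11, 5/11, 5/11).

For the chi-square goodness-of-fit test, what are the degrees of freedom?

degrees of freedom = 2

df = k − 1 = 3 − 1 = 2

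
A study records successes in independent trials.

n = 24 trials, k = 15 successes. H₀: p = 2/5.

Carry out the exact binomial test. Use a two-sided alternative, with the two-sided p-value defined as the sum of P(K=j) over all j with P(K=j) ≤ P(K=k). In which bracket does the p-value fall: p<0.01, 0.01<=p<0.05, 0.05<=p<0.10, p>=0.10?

p-value bracket: 0.01<=p<0.05

Exact binomial: n=24, k=15, p₀=2/5=0.4000
P(X=j) = C(n,j)·p₀^j·(1−p₀)^(n−j); p = Σ P(X=j) over j with P(X=j) ≤ P(X=15)
p-value (two-sided) = 0.03511
→ bracket: 0.01<=p<0.05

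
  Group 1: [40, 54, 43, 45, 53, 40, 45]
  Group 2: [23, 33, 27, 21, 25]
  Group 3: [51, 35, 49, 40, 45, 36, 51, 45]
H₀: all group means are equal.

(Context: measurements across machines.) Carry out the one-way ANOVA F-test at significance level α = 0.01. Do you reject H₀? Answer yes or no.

Group means [45.71, 25.80, 44.00], grand mean 40.050
SSB = Σnᵢ(x̄ᵢ−x̄)² = 1364.721; SSW = ΣΣ(x−x̄ᵢ)² = 566.229
MSB = 1364.721/2 = 682.3607; MSW = 566.229/17 = 33.3076
F = MSB/MSW = 20.4867
df = (2, 17)
p-value (upper-tail) = 0.00003
At α=0.01: p < α → reject H₀

reject H₀: yes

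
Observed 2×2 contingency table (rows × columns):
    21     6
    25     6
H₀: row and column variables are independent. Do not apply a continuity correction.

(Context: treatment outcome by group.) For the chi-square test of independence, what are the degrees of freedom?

df = (r−1)(c−1) = (2−1)·(2−1) = 1

degrees of freedom = 1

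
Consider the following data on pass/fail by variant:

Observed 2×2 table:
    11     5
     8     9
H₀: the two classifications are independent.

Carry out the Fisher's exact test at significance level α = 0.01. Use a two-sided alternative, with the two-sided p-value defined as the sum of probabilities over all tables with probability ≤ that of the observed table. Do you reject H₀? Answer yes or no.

reject H₀: no

Margins: r₁=16, r₂=17, c₁=19, c₂=14, n=33
p_obs = C(16,11)·C(17,8)/C(33,19); sum pmf over tables with pmf ≤ p_obs
p-value (two-sided) = 0.29600
At α=0.01: p ≥ α → fail to reject H₀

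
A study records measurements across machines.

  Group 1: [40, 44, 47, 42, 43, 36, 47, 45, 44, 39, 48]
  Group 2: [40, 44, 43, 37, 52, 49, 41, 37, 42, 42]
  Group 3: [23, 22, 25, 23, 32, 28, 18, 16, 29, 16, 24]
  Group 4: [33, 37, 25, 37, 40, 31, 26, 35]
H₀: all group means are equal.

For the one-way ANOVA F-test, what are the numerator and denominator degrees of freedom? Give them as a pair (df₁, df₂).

k = 4 groups, N = 40 total
df = (k−1, N−k) = (4−1, 40−4) = (3, 36)

degrees of freedom = [3, 36]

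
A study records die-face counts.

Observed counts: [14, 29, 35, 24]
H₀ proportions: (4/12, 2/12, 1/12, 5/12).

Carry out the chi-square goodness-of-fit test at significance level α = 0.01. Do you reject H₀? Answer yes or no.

reject H₀: yes

n = 102; E_i = n·p_i = [34.00, 17.00, 8.50, 42.50]
χ² = (14−34.00)²/34.00 + (29−17.00)²/17.00 + (35−8.50)²/8.50 + (24−42.50)²/42.50 = 110.9059
df = 3
p-value (upper-tail) = 0.00000
At α=0.01: p < α → reject H₀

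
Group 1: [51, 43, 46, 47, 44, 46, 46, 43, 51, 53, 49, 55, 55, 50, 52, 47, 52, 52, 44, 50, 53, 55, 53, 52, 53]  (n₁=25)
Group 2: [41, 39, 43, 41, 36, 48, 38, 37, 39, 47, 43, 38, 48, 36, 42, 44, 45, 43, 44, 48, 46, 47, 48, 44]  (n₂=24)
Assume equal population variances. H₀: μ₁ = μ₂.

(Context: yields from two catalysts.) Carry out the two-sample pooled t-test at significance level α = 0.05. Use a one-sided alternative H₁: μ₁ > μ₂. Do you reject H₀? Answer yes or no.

x̄₁=49.680, s₁=3.891, n₁=25
x̄₂=42.708, s₂=4.016, n₂=24
s_p² = [24·3.891² + 23·4.016²]/47 = 15.6255
SE = √(s_p²·(1/25+1/24)) = 1.1296
t = (49.680−42.708)/1.1296 = 6.1716
df = 47
p-value (one-sided, H₁ greater) = 0.00000
At α=0.05: p < α → reject H₀

reject H₀: yes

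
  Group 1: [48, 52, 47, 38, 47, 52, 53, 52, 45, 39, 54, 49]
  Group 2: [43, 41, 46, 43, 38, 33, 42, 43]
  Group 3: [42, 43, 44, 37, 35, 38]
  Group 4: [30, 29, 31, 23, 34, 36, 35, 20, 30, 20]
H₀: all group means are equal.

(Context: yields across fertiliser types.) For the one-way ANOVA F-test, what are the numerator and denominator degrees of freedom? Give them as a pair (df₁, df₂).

degrees of freedom = [3, 32]

k = 4 groups, N = 36 total
df = (k−1, N−k) = (4−1, 36−4) = (3, 32)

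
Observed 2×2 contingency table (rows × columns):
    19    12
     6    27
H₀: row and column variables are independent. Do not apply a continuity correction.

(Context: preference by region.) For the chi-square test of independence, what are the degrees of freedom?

df = (r−1)(c−1) = (2−1)·(2−1) = 1

degrees of freedom = 1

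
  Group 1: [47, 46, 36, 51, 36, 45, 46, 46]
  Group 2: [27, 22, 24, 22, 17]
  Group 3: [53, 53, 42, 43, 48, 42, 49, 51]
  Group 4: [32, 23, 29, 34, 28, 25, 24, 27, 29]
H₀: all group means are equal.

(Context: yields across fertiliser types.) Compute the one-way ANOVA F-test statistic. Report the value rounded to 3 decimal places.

test statistic = 52.667

Group means [44.12, 22.40, 47.62, 27.89], grand mean 36.567
SSB = Σnᵢ(x̄ᵢ−x̄)² = 3116.528; SSW = ΣΣ(x−x̄ᵢ)² = 512.839
MSB = 3116.528/3 = 1038.8426; MSW = 512.839/26 = 19.7246
F = MSB/MSW = 52.6674
df = (3, 26)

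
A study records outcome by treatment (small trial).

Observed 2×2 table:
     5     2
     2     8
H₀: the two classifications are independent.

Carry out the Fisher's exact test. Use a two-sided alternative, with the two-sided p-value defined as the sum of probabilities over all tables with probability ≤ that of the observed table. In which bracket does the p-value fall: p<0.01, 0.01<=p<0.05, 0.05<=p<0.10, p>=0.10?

Margins: r₁=7, r₂=10, c₁=7, c₂=10, n=17
p_obs = C(7,5)·C(10,2)/C(17,7); sum pmf over tables with pmf ≤ p_obs
p-value (two-sided) = 0.05841
→ bracket: 0.05<=p<0.10

p-value bracket: 0.05<=p<0.10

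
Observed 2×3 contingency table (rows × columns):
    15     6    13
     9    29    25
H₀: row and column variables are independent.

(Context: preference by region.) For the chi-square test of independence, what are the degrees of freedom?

degrees of freedom = 2

df = (r−1)(c−1) = (2−1)·(3−1) = 2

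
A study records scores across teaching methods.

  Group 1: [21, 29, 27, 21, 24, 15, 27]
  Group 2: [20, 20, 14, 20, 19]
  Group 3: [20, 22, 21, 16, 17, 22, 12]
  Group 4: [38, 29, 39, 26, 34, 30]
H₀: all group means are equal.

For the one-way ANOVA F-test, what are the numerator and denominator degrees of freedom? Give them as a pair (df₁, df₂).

degrees of freedom = [3, 21]

k = 4 groups, N = 25 total
df = (k−1, N−k) = (4−1, 25−4) = (3, 21)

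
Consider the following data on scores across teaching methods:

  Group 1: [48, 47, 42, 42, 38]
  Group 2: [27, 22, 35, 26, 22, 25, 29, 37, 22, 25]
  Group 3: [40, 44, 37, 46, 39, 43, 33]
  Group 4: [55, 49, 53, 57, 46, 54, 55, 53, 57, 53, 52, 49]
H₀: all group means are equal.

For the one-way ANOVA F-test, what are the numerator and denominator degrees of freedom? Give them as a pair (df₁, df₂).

degrees of freedom = [3, 30]

k = 4 groups, N = 34 total
df = (k−1, N−k) = (4−1, 34−4) = (3, 30)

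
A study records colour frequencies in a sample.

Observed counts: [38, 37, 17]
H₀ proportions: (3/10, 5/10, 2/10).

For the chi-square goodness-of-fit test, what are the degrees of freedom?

df = k − 1 = 3 − 1 = 2

degrees of freedom = 2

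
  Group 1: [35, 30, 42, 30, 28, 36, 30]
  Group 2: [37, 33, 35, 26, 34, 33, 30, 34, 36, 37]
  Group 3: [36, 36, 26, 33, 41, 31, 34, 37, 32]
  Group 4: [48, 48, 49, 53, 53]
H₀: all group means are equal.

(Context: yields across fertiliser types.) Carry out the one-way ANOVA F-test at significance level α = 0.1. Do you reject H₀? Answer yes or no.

reject H₀: yes

Group means [33.00, 33.50, 34.00, 50.20], grand mean 36.226
SSB = Σnᵢ(x̄ᵢ−x̄)² = 1168.119; SSW = ΣΣ(x−x̄ᵢ)² = 419.300
MSB = 1168.119/3 = 389.3731; MSW = 419.300/27 = 15.5296
F = MSB/MSW = 25.0729
df = (3, 27)
p-value (upper-tail) = 0.00000
At α=0.1: p < α → reject H₀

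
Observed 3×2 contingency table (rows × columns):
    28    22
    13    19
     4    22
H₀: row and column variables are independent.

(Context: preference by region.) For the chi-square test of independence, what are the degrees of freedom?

df = (r−1)(c−1) = (3−1)·(2−1) = 2

degrees of freedom = 2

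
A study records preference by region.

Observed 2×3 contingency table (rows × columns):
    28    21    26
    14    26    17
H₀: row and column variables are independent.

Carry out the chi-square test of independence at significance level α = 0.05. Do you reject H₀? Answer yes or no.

Row totals [75, 57], col totals [42, 47, 43], n=132
χ² = (28−23.86)²/23.86 + (21−26.70)²/26.70 + (26−24.43)²/24.43 + (14−18.14)²/18.14 + (26−20.30)²/20.30 + (17−18.57)²/18.57 = 4.7154
df = 2
p-value (upper-tail) = 0.09464
At α=0.05: p ≥ α → fail to reject H₀

reject H₀: no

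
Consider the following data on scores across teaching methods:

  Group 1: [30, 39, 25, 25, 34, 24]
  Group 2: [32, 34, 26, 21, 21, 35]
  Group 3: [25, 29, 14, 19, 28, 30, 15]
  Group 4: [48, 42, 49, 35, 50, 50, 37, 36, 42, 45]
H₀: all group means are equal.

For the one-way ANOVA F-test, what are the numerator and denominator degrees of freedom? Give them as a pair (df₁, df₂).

degrees of freedom = [3, 25]

k = 4 groups, N = 29 total
df = (k−1, N−k) = (4−1, 29−4) = (3, 25)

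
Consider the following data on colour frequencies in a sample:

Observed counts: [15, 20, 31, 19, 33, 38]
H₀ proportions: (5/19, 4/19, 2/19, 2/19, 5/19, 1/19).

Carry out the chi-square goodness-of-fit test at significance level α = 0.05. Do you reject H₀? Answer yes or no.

reject H₀: yes

n = 156; E_i = n·p_i = [41.05, 32.84, 16.42, 16.42, 41.05, 8.21]
χ² = (15−41.05)²/41.05 + (20−32.84)²/32.84 + (31−16.42)²/16.42 + (19−16.42)²/16.42 + (33−41.05)²/41.05 + (38−8.21)²/8.21 = 144.5654
df = 5
p-value (upper-tail) = 0.00000
At α=0.05: p < α → reject H₀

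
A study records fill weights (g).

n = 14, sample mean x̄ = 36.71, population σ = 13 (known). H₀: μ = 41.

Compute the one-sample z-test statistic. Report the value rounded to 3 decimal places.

test statistic = -1.235

SE = σ/√n = 13/√14 = 3.4744
z = (x̄−μ₀)/SE = (36.71−41)/3.4744 = -1.2347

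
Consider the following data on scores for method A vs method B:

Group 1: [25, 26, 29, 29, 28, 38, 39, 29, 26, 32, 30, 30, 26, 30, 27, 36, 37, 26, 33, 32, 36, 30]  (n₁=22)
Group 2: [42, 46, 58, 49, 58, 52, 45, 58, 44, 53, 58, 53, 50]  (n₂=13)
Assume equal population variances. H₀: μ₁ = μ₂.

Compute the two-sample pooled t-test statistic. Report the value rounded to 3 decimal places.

x̄₁=30.636, s₁=4.249, n₁=22
x̄₂=51.231, s₂=5.776, n₂=13
s_p² = [21·4.249² + 12·5.776²]/33 = 23.6181
SE = √(s_p²·(1/22+1/13)) = 1.7001
t = (30.636−51.231)/1.7001 = -12.1137
df = 33

test statistic = -12.114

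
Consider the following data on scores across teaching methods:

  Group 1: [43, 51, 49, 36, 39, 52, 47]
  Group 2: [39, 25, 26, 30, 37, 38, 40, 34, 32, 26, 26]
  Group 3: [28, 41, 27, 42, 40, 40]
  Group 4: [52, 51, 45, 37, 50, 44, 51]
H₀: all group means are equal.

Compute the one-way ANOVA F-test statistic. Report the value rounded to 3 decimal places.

test statistic = 11.986

Group means [45.29, 32.09, 36.33, 47.14], grand mean 39.290
SSB = Σnᵢ(x̄ᵢ−x̄)² = 1305.859; SSW = ΣΣ(x−x̄ᵢ)² = 980.528
MSB = 1305.859/3 = 435.2863; MSW = 980.528/27 = 36.3159
F = MSB/MSW = 11.9861
df = (3, 27)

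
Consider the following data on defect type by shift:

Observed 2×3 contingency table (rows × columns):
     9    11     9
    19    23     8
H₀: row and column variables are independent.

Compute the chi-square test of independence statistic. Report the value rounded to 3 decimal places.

Row totals [29, 50], col totals [28, 34, 17], n=79
χ² = (9−10.28)²/10.28 + (11−12.48)²/12.48 + (9−6.24)²/6.24 + (19−17.72)²/17.72 + (23−21.52)²/21.52 + (8−10.76)²/10.76 = 2.4569
df = 2

test statistic = 2.457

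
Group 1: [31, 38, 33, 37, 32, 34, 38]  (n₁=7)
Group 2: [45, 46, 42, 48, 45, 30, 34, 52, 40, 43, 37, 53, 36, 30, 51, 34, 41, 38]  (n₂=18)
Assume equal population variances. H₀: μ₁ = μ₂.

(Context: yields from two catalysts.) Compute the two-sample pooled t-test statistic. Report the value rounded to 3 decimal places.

test statistic = -2.375

x̄₁=34.714, s₁=2.928, n₁=7
x̄₂=41.389, s₂=7.130, n₂=18
s_p² = [6·2.928² + 17·7.130²]/23 = 39.8133
SE = √(s_p²·(1/7+1/18)) = 2.8106
t = (34.714−41.389)/2.8106 = -2.3748
df = 23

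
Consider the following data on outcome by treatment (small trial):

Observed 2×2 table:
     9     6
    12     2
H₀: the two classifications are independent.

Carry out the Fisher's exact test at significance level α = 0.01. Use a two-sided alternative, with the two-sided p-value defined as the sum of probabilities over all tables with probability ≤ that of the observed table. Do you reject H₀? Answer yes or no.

Margins: r₁=15, r₂=14, c₁=21, c₂=8, n=29
p_obs = C(15,9)·C(14,12)/C(29,21); sum pmf over tables with pmf ≤ p_obs
p-value (two-sided) = 0.21476
At α=0.01: p ≥ α → fail to reject H₀

reject H₀: no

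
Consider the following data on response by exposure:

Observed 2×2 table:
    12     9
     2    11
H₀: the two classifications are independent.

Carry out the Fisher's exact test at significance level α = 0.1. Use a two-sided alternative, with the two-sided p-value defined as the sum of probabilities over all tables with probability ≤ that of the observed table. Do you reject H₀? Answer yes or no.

reject H₀: yes

Margins: r₁=21, r₂=13, c₁=14, c₂=20, n=34
p_obs = C(21,12)·C(13,2)/C(34,14); sum pmf over tables with pmf ≤ p_obs
p-value (two-sided) = 0.03021
At α=0.1: p < α → reject H₀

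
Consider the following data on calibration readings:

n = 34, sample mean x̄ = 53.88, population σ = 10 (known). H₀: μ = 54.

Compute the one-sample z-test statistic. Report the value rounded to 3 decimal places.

SE = σ/√n = 10/√34 = 1.7150
z = (x̄−μ₀)/SE = (53.88−54)/1.7150 = -0.0700

test statistic = -0.070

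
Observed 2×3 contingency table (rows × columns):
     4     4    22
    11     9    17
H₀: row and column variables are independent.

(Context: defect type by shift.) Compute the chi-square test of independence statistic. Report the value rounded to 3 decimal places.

test statistic = 5.156

Row totals [30, 37], col totals [15, 13, 39], n=67
χ² = (4−6.72)²/6.72 + (4−5.82)²/5.82 + (22−17.46)²/17.46 + (11−8.28)²/8.28 + (9−7.18)²/7.18 + (17−21.54)²/21.54 = 5.1557
df = 2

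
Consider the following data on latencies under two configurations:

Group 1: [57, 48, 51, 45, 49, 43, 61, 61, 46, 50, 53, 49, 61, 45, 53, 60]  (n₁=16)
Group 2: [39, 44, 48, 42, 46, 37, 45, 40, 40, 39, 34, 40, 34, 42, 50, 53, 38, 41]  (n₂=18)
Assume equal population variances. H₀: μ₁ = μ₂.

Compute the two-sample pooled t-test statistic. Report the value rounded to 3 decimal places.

test statistic = 5.226

x̄₁=52.000, s₁=6.261, n₁=16
x̄₂=41.778, s₂=5.140, n₂=18
s_p² = [15·6.261² + 17·5.140²]/32 = 32.4097
SE = √(s_p²·(1/16+1/18)) = 1.9561
t = (52.000−41.778)/1.9561 = 5.2259
df = 32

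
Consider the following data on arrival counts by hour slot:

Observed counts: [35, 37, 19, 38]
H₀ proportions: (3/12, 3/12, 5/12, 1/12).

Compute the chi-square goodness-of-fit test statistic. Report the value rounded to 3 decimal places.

n = 129; E_i = n·p_i = [32.25, 32.25, 53.75, 10.75]
χ² = (35−32.25)²/32.25 + (37−32.25)²/32.25 + (19−53.75)²/53.75 + (38−10.75)²/10.75 = 92.4760
df = 3

test statistic = 92.476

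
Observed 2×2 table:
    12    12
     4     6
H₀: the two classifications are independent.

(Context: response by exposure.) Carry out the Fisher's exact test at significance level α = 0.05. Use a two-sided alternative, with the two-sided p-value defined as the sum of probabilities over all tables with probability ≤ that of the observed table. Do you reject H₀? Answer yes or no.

reject H₀: no

Margins: r₁=24, r₂=10, c₁=16, c₂=18, n=34
p_obs = C(24,12)·C(10,4)/C(34,16); sum pmf over tables with pmf ≤ p_obs
p-value (two-sided) = 0.71459
At α=0.05: p ≥ α → fail to reject H₀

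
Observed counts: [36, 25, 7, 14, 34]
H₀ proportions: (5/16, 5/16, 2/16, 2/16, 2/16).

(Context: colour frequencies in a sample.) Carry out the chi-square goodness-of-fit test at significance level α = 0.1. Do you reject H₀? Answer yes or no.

reject H₀: yes

n = 116; E_i = n·p_i = [36.25, 36.25, 14.50, 14.50, 14.50]
χ² = (36−36.25)²/36.25 + (25−36.25)²/36.25 + (7−14.50)²/14.50 + (14−14.50)²/14.50 + (34−14.50)²/14.50 = 33.6138
df = 4
p-value (upper-tail) = 0.00000
At α=0.1: p < α → reject H₀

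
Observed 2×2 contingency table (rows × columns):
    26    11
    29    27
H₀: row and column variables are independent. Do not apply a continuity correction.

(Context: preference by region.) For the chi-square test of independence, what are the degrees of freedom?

degrees of freedom = 1

df = (r−1)(c−1) = (2−1)·(2−1) = 1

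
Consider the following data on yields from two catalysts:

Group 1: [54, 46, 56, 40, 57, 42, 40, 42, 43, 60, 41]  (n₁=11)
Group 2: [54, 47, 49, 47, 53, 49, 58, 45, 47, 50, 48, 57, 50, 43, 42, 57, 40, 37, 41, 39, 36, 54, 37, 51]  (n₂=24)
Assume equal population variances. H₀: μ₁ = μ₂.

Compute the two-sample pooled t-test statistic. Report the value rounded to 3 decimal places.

x̄₁=47.364, s₁=7.737, n₁=11
x̄₂=47.125, s₂=6.635, n₂=24
s_p² = [10·7.737² + 23·6.635²]/33 = 48.8233
SE = √(s_p²·(1/11+1/24)) = 2.5442
t = (47.364−47.125)/2.5442 = 0.0938
df = 33

test statistic = 0.094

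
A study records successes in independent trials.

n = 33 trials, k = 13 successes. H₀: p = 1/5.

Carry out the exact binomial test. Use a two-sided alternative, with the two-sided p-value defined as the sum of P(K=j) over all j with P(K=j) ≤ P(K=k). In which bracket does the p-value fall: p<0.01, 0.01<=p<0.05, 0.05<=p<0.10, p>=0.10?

Exact binomial: n=33, k=13, p₀=1/5=0.2000
P(X=j) = C(n,j)·p₀^j·(1−p₀)^(n−j); p = Σ P(X=j) over j with P(X=j) ≤ P(X=13)
p-value (two-sided) = 0.01405
→ bracket: 0.01<=p<0.05

p-value bracket: 0.01<=p<0.05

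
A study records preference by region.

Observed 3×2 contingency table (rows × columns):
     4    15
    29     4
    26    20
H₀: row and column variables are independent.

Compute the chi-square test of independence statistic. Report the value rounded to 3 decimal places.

Row totals [19, 33, 46], col totals [59, 39], n=98
χ² = (4−11.44)²/11.44 + (15−7.56)²/7.56 + (29−19.87)²/19.87 + (4−13.13)²/13.13 + (26−27.69)²/27.69 + (20−18.31)²/18.31 = 22.9653
df = 2

test statistic = 22.965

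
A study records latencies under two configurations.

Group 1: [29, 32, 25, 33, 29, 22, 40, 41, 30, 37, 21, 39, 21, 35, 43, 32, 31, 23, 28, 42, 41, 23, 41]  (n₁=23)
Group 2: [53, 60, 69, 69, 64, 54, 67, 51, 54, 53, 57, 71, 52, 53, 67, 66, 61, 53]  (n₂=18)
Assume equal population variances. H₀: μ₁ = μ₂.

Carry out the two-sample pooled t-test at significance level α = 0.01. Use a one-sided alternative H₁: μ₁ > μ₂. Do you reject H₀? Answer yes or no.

x̄₁=32.087, s₁=7.397, n₁=23
x̄₂=59.667, s₂=7.088, n₂=18
s_p² = [22·7.397² + 17·7.088²]/39 = 52.7648
SE = √(s_p²·(1/23+1/18)) = 2.2859
t = (32.087−59.667)/2.2859 = -12.0650
df = 39
p-value (one-sided, H₁ greater) = 1.00000
At α=0.01: p ≥ α → fail to reject H₀

reject H₀: no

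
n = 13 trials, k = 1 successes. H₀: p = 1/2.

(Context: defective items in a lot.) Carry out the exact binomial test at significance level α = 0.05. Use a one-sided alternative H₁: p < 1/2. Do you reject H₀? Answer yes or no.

Exact binomial: n=13, k=1, p₀=1/2=0.5000
P(X≤1) from Σ C(n,i)·p₀^i·(1−p₀)^(n−i)
p-value (one-sided, H₁ less) = 0.00171
At α=0.05: p < α → reject H₀

reject H₀: yes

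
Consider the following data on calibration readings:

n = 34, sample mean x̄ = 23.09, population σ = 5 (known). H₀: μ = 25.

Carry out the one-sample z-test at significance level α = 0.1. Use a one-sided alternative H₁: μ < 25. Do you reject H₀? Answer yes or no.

SE = σ/√n = 5/√34 = 0.8575
z = (x̄−μ₀)/SE = (23.09−25)/0.8575 = -2.2274
p-value (one-sided, H₁ less) = 0.01296
At α=0.1: p < α → reject H₀

reject H₀: yes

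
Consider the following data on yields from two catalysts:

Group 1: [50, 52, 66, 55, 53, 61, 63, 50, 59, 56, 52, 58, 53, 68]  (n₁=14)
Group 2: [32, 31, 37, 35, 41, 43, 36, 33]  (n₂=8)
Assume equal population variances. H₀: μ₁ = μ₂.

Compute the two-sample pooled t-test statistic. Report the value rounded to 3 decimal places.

x̄₁=56.857, s₁=5.842, n₁=14
x̄₂=36.000, s₂=4.243, n₂=8
s_p² = [13·5.842² + 7·4.243²]/20 = 28.4857
SE = √(s_p²·(1/14+1/8)) = 2.3655
t = (56.857−36.000)/2.3655 = 8.8174
df = 20

test statistic = 8.817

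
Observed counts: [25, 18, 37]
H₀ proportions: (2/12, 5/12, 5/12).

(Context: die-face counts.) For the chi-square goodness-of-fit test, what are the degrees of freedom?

df = k − 1 = 3 − 1 = 2

degrees of freedom = 2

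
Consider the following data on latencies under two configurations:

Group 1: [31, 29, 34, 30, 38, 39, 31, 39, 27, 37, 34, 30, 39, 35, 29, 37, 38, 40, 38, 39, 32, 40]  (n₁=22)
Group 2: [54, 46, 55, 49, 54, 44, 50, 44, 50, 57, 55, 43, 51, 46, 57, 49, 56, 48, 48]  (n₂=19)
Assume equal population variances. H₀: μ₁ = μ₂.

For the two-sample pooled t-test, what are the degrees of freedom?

degrees of freedom = 39

df = n₁ + n₂ − 2 = 22 + 19 − 2 = 39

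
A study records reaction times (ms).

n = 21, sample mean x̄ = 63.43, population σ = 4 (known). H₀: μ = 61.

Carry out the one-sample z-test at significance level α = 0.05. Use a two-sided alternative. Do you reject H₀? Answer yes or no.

SE = σ/√n = 4/√21 = 0.8729
z = (x̄−μ₀)/SE = (63.43−61)/0.8729 = 2.7839
p-value (two-sided) = 0.00537
At α=0.05: p < α → reject H₀

reject H₀: yes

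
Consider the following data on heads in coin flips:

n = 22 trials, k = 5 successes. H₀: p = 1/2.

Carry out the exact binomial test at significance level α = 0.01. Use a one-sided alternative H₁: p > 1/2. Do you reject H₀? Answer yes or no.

Exact binomial: n=22, k=5, p₀=1/2=0.5000
P(X≥5) from Σ C(n,i)·p₀^i·(1−p₀)^(n−i)
p-value (one-sided, H₁ greater) = 0.99783
At α=0.01: p ≥ α → fail to reject H₀

reject H₀: no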